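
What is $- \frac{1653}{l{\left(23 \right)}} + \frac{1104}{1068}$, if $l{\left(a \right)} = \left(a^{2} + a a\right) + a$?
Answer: $- \frac{47665}{96209} \approx -0.49543$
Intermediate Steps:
$l{\left(a \right)} = a + 2 a^{2}$ ($l{\left(a \right)} = \left(a^{2} + a^{2}\right) + a = 2 a^{2} + a = a + 2 a^{2}$)
$- \frac{1653}{l{\left(23 \right)}} + \frac{1104}{1068} = - \frac{1653}{23 \left(1 + 2 \cdot 23\right)} + \frac{1104}{1068} = - \frac{1653}{23 \left(1 + 46\right)} + 1104 \cdot \frac{1}{1068} = - \frac{1653}{23 \cdot 47} + \frac{92}{89} = - \frac{1653}{1081} + \frac{92}{89} = - \frac{47665}{96209}$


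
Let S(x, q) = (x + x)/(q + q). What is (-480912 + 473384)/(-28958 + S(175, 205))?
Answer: 308648/1187243 ≈ 0.25997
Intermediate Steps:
S(x, q) = x/q (S(x, q) = (2*x)/((2*q)) = (2*x)*(1/(2*q)) = x/q)
(-480912 + 473384)/(-28958 + S(175, 205)) = (-480912 + 473384)/(-28958 + 175/205) = -7528/(-28958 + 175*(1/205)) = -7528/(-28958 + 35/41) = -7528/(-1187243/41) = -7528*(-41/1187243) = 308648/1187243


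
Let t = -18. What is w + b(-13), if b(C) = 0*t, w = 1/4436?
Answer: 1/4436 ≈ 0.00022543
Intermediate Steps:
w = 1/4436 ≈ 0.00022543
b(C) = 0 (b(C) = 0*(-18) = 0)
w + b(-13) = 1/4436 + 0 = 1/4436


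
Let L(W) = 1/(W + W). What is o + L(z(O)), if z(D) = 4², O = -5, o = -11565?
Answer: -370079/32 ≈ -11565.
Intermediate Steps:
z(D) = 16
L(W) = 1/(2*W)
o + L(z(O)) = -11565 + (½)/16 = -11565 + (½)*(1/16) = -11565 + 1/32 = -370079/32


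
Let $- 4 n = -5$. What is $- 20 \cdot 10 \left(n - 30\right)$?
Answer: $5750$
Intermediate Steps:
$n = \frac{5}{4}$ ($n = \left(- \frac{1}{4}\right) \left(-5\right) = \frac{5}{4} \approx 1.25$)
$- 20 \cdot 10 \left(n - 30\right) = - 20 \cdot 10 \left(\frac{5}{4} - 30\right) = - 20 \cdot 10 \left(- \frac{115}{4}\right) = \left(-20\right) \left(- \frac{575}{2}\right) = 5750$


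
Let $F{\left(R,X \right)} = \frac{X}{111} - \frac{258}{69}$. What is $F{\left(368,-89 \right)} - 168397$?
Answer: $- \frac{429929134}{2553} \approx -1.684 \cdot 10^{5}$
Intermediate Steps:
$F{\left(R,X \right)} = - \frac{86}{23} + \frac{X}{111}$ ($F{\left(R,X \right)} = X \frac{1}{111} - \frac{86}{23} = \frac{X}{111} - \frac{86}{23} = - \frac{86}{23} + \frac{X}{111}$)
$F{\left(368,-89 \right)} - 168397 = \left(- \frac{86}{23} + \frac{1}{111} \left(-89\right)\right) - 168397 = \left(- \frac{86}{23} - \frac{89}{111}\right) - 168397 = - \frac{11593}{2553} - 168397 = - \frac{429929134}{2553}$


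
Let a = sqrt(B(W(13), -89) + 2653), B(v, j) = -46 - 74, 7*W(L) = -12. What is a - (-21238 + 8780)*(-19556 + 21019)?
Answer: 18226054 + sqrt(2533) ≈ 1.8226e+7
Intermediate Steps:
W(L) = -12/7 (W(L) = (1/7)*(-12) = -12/7)
B(v, j) = -120
a = sqrt(2533) (a = sqrt(-120 + 2653) = sqrt(2533) ≈ 50.329)
a - (-21238 + 8780)*(-19556 + 21019) = sqrt(2533) - (-21238 + 8780)*(-19556 + 21019) = sqrt(2533) - (-12458)*1463 = sqrt(2533) - 1*(-18226054) = sqrt(2533) + 18226054 = 18226054 + sqrt(2533)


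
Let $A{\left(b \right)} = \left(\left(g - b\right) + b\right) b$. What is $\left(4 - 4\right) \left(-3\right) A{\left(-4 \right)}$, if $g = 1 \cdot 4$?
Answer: $0$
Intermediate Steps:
$g = 4$
$A{\left(b \right)} = 4 b$ ($A{\left(b \right)} = \left(\left(4 - b\right) + b\right) b = 4 b$)
$\left(4 - 4\right) \left(-3\right) A{\left(-4 \right)} = \left(4 - 4\right) \left(-3\right) 4 \left(-4\right) = 0 \left(-3\right) \left(-16\right) = 0 \left(-16\right) = 0$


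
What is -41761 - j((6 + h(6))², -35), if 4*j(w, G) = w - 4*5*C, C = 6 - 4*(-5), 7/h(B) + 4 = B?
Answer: -666457/16 ≈ -41654.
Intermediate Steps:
h(B) = 7/(-4 + B)
C = 26 (C = 6 + 20 = 26)
j(w, G) = -130 + w/4 (j(w, G) = (w - 4*5*26)/4 = (w - 20*26)/4 = (w - 1*520)/4 = (w - 520)/4 = (-520 + w)/4 = -130 + w/4)
-41761 - j((6 + h(6))², -35) = -41761 - (-130 + (6 + 7/(-4 + 6))²/4) = -41761 - (-130 + (6 + 7/2)²/4) = -41761 - (-130 + (19/2)²/4) = -41761 - (-130 + (¼)*(361/4)) = -41761 - (-130 + 361/16) = -41761 - 1*(-1719/16) = -41761 + 1719/16 = -666457/16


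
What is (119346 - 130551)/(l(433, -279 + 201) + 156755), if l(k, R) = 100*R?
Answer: -2241/29791 ≈ -0.075224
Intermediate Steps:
(119346 - 130551)/(l(433, -279 + 201) + 156755) = (119346 - 130551)/(100*(-279 + 201) + 156755) = -11205/(100*(-78) + 156755) = -11205/(-7800 + 156755) = -11205/148955 = -11205*1/148955 = -2241/29791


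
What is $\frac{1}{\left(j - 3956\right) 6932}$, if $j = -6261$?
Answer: $- \frac{1}{70824244} \approx -1.4119 \cdot 10^{-8}$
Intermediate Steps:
$\frac{1}{\left(j - 3956\right) 6932} = \frac{1}{\left(-6261 - 3956\right) 6932} = \frac{1}{-10217} \cdot \frac{1}{6932} = \left(- \frac{1}{10217}\right) \frac{1}{6932} = - \frac{1}{70824244}$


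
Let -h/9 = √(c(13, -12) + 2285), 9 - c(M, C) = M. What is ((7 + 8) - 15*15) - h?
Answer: -210 + 9*√2281 ≈ 219.84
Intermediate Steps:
c(M, C) = 9 - M
h = -9*√2281 (h = -9*√((9 - 1*13) + 2285) = -9*√((9 - 13) + 2285) = -9*√(-4 + 2285) = -9*√2281 ≈ -429.84)
((7 + 8) - 15*15) - h = ((7 + 8) - 15*15) - (-9)*√2281 = (15 - 225) + 9*√2281 = -210 + 9*√2281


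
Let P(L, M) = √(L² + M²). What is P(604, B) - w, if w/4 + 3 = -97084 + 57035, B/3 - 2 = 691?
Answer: 160208 + √4687057 ≈ 1.6237e+5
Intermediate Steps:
B = 2079 (B = 6 + 3*691 = 6 + 2073 = 2079)
w = -160208 (w = -12 + 4*(-97084 + 57035) = -12 + 4*(-40049) = -12 - 160196 = -160208)
P(604, B) - w = √(604² + 2079²) - 1*(-160208) = √(364816 + 4322241) + 160208 = √4687057 + 160208 = 160208 + √4687057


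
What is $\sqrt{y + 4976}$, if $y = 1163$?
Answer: $\sqrt{6139} \approx 78.352$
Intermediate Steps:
$\sqrt{y + 4976} = \sqrt{1163 + 4976} = \sqrt{6139}$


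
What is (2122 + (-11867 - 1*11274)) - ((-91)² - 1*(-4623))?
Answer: -33923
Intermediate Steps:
(2122 + (-11867 - 1*11274)) - ((-91)² - 1*(-4623)) = (2122 + (-11867 - 11274)) - (8281 + 4623) = (2122 - 23141) - 1*12904 = -21019 - 12904 = -33923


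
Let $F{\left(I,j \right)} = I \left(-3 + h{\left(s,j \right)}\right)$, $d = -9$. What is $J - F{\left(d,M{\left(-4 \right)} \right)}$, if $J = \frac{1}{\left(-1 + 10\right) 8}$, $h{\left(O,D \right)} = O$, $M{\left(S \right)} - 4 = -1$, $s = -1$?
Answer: $- \frac{2591}{72} \approx -35.986$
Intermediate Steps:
$M{\left(S \right)} = 3$ ($M{\left(S \right)} = 4 - 1 = 3$)
$F{\left(I,j \right)} = - 4 I$ ($F{\left(I,j \right)} = I \left(-3 - 1\right) = I \left(-4\right) = - 4 I$)
$J = \frac{1}{72}$ ($J = \frac{1}{9 \cdot 8} = \frac{1}{72} \approx 0.013889$)
$J - F{\left(d,M{\left(-4 \right)} \right)} = \frac{1}{72} - \left(-4\right) \left(-9\right) = \frac{1}{72} - 36 = - \frac{2591}{72}$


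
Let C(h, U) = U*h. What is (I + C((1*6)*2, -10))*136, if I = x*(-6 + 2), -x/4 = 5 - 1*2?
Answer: -9792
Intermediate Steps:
x = -12 (x = -4*(5 - 1*2) = -4*(5 - 2) = -4*3 = -12)
I = 48 (I = -12*(-6 + 2) = -12*(-4) = 48)
(I + C((1*6)*2, -10))*136 = (48 - 10*1*6*2)*136 = (48 - 60*2)*136 = (48 - 10*12)*136 = (48 - 120)*136 = -72*136 = -9792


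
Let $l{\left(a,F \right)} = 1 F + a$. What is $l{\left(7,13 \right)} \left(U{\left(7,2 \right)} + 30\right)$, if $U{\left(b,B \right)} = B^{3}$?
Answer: $760$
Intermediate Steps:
$l{\left(a,F \right)} = F + a$
$l{\left(7,13 \right)} \left(U{\left(7,2 \right)} + 30\right) = \left(13 + 7\right) \left(2^{3} + 30\right) = 20 \left(8 + 30\right) = 20 \cdot 38 = 760$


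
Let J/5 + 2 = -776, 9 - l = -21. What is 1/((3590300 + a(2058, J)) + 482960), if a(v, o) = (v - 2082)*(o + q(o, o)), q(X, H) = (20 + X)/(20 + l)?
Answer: 5/20842388 ≈ 2.3990e-7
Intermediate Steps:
l = 30 (l = 9 - 1*(-21) = 9 + 21 = 30)
J = -3890 (J = -10 + 5*(-776) = -10 - 3880 = -3890)
q(X, H) = ⅖ + X/50 (q(X, H) = (20 + X)/(20 + 30) = (20 + X)/50 = (20 + X)*(1/50) = ⅖ + X/50)
a(v, o) = (-2082 + v)*(⅖ + 51*o/50) (a(v, o) = (v - 2082)*(o + (⅖ + o/50)) = (-2082 + v)*(⅖ + 51*o/50))
1/((3590300 + a(2058, J)) + 482960) = 1/((3590300 + (-4164/5 - 53091/25*(-3890) + (⅖)*2058 + (51/50)*(-3890)*2058)) + 482960) = 1/((3590300 + (-4164/5 + 41304798/5 + 4116/5 - 40828662/5)) + 482960) = 1/((3590300 + 476088/5) + 482960) = 1/(18427588/5 + 482960) = 1/(20842388/5) = 5/20842388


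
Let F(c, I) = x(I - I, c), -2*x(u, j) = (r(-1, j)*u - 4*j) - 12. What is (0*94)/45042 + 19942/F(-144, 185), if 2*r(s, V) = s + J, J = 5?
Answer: -9971/141 ≈ -70.716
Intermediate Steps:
r(s, V) = 5/2 + s/2 (r(s, V) = (s + 5)/2 = (5 + s)/2 = 5/2 + s/2)
x(u, j) = 6 - u + 2*j (x(u, j) = -(((5/2 + (1/2)*(-1))*u - 4*j) - 12)/2 = -(((5/2 - 1/2)*u - 4*j) - 12)/2 = -((2*u - 4*j) - 12)/2 = -((-4*j + 2*u) - 12)/2 = -(-12 - 4*j + 2*u)/2 = 6 - u + 2*j)
F(c, I) = 6 + 2*c (F(c, I) = 6 - (I - I) + 2*c = 6 - 1*0 + 2*c = 6 + 0 + 2*c = 6 + 2*c)
(0*94)/45042 + 19942/F(-144, 185) = (0*94)/45042 + 19942/(6 + 2*(-144)) = 0*(1/45042) + 19942/(6 - 288) = 0 + 19942/(-282) = 0 + 19942*(-1/282) = 0 - 9971/141 = -9971/141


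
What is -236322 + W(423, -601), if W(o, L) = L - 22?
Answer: -236945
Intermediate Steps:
W(o, L) = -22 + L
-236322 + W(423, -601) = -236322 + (-22 - 601) = -236322 - 623 = -236945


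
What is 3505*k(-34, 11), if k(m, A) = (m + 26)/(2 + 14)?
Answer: -3505/2 ≈ -1752.5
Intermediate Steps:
k(m, A) = 13/8 + m/16 (k(m, A) = (26 + m)/16 = (26 + m)*(1/16) = 13/8 + m/16)
3505*k(-34, 11) = 3505*(13/8 + (1/16)*(-34)) = 3505*(13/8 - 17/8) = 3505*(-½) = -3505/2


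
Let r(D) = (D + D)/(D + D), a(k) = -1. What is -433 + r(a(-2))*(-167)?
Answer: -600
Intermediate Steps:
r(D) = 1 (r(D) = (2*D)/((2*D)) = (2*D)*(1/(2*D)) = 1)
-433 + r(a(-2))*(-167) = -433 + 1*(-167) = -433 - 167 = -600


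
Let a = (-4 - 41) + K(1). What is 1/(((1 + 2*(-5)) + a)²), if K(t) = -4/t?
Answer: 1/3364 ≈ 0.00029727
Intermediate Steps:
a = -49 (a = (-4 - 41) - 4/1 = -45 - 4*1 = -45 - 4 = -49)
1/(((1 + 2*(-5)) + a)²) = 1/(((1 + 2*(-5)) - 49)²) = 1/(((1 - 10) - 49)²) = 1/((-9 - 49)²) = 1/((-58)²) = 1/3364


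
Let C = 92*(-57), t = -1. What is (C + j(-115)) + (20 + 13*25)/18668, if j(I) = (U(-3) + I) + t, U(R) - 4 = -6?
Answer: -100097471/18668 ≈ -5362.0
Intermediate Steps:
U(R) = -2 (U(R) = 4 - 6 = -2)
j(I) = -3 + I (j(I) = (-2 + I) - 1 = -3 + I)
C = -5244
(C + j(-115)) + (20 + 13*25)/18668 = (-5244 + (-3 - 115)) + (20 + 13*25)/18668 = (-5244 - 118) + (20 + 325)*(1/18668) = -5362 + 345*(1/18668) = -5362 + 345/18668 = -100097471/18668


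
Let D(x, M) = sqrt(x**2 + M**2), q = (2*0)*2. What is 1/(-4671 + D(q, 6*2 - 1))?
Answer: -1/4660 ≈ -0.00021459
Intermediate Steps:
q = 0 (q = 0*2 = 0)
D(x, M) = sqrt(M**2 + x**2)
1/(-4671 + D(q, 6*2 - 1)) = 1/(-4671 + sqrt((6*2 - 1)**2 + 0**2)) = 1/(-4671 + sqrt((12 - 1)**2 + 0)) = 1/(-4671 + sqrt(11**2 + 0)) = 1/(-4671 + sqrt(121 + 0)) = 1/(-4671 + sqrt(121)) = 1/(-4671 + 11) = 1/(-4660) = -1/4660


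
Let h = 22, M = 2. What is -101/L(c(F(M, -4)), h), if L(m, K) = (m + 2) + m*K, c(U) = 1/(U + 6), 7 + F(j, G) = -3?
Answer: 404/15 ≈ 26.933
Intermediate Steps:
F(j, G) = -10 (F(j, G) = -7 - 3 = -10)
c(U) = 1/(6 + U)
L(m, K) = 2 + m + K*m (L(m, K) = (2 + m) + K*m = 2 + m + K*m)
-101/L(c(F(M, -4)), h) = -101/(2 + 1/(6 - 10) + 22/(6 - 10)) = -101/(2 + 1/(-4) + 22/(-4)) = -101/(2 - ¼ + 22*(-¼)) = -101/(2 - ¼ - 11/2) = -101/(-15/4) = -101*(-4/15) = 404/15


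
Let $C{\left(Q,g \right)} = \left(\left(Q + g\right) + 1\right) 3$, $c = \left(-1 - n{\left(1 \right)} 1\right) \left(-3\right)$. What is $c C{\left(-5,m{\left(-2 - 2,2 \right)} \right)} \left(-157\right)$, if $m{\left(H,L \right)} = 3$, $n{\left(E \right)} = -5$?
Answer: $-5652$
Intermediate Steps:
$c = -12$ ($c = \left(-1 - \left(-5\right) 1\right) \left(-3\right) = \left(-1 - -5\right) \left(-3\right) = \left(-1 + 5\right) \left(-3\right) = 4 \left(-3\right) = -12$)
$C{\left(Q,g \right)} = 3 + 3 Q + 3 g$ ($C{\left(Q,g \right)} = \left(1 + Q + g\right) 3 = 3 + 3 Q + 3 g$)
$c C{\left(-5,m{\left(-2 - 2,2 \right)} \right)} \left(-157\right) = - 12 \left(3 + 3 \left(-5\right) + 3 \cdot 3\right) \left(-157\right) = - 12 \left(3 - 15 + 9\right) \left(-157\right) = \left(-12\right) \left(-3\right) \left(-157\right) = 36 \left(-157\right) = -5652$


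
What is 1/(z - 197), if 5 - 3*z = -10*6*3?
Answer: -3/406 ≈ -0.0073892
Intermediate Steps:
z = 185/3 (z = 5/3 - (-10*6)*3/3 = 5/3 - (-20)*3 = 5/3 - ⅓*(-180) = 5/3 + 60 = 185/3 ≈ 61.667)
1/(z - 197) = 1/(185/3 - 197) = 1/(-406/3) = -3/406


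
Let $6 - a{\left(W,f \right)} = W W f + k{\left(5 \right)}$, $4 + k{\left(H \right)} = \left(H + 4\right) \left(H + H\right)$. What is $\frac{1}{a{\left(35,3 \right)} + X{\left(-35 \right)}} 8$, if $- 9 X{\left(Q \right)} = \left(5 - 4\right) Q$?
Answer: $- \frac{9}{4220} \approx -0.0021327$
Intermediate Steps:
$k{\left(H \right)} = -4 + 2 H \left(4 + H\right)$ ($k{\left(H \right)} = -4 + \left(H + 4\right) \left(H + H\right) = -4 + \left(4 + H\right) 2 H = -4 + 2 H \left(4 + H\right)$)
$X{\left(Q \right)} = - \frac{Q}{9}$ ($X{\left(Q \right)} = - \frac{\left(5 - 4\right) Q}{9} = - \frac{1 Q}{9} = - \frac{Q}{9}$)
$a{\left(W,f \right)} = -80 - f W^{2}$ ($a{\left(W,f \right)} = 6 - \left(W W f + \left(-4 + 2 \cdot 5^{2} + 8 \cdot 5\right)\right) = 6 - \left(W^{2} f + \left(-4 + 2 \cdot 25 + 40\right)\right) = 6 - \left(f W^{2} + \left(-4 + 50 + 40\right)\right) = 6 - \left(f W^{2} + 86\right) = 6 - \left(86 + f W^{2}\right) = -80 - f W^{2}$)
$\frac{1}{a{\left(35,3 \right)} + X{\left(-35 \right)}} 8 = \frac{1}{\left(-80 - 3 \cdot 35^{2}\right) - - \frac{35}{9}} \cdot 8 = \frac{1}{\left(-80 - 3 \cdot 1225\right) + \frac{35}{9}} \cdot 8 = \frac{1}{\left(-80 - 3675\right) + \frac{35}{9}} \cdot 8 = \frac{1}{-3755 + \frac{35}{9}} \cdot 8 = \frac{1}{- \frac{33760}{9}} \cdot 8 = \left(- \frac{9}{33760}\right) 8 = - \frac{9}{4220}$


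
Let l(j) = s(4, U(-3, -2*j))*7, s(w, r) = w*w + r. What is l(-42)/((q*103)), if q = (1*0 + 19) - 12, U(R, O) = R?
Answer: 13/103 ≈ 0.12621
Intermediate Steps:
q = 7 (q = (0 + 19) - 12 = 19 - 12 = 7)
s(w, r) = r + w² (s(w, r) = w² + r = r + w²)
l(j) = 91 (l(j) = (-3 + 4²)*7 = (-3 + 16)*7 = 13*7 = 91)
l(-42)/((q*103)) = 91/((7*103)) = 91/721 = 91*(1/721) = 13/103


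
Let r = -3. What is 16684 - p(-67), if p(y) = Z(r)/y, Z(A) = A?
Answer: 1117825/67 ≈ 16684.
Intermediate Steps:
p(y) = -3/y
16684 - p(-67) = 16684 - (-3)/(-67) = 16684 - (-3)*(-1)/67 = 16684 - 1*3/67 = 16684 - 3/67 = 1117825/67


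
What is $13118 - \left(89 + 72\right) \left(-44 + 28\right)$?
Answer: $15694$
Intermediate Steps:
$13118 - \left(89 + 72\right) \left(-44 + 28\right) = 13118 - 161 \left(-16\right) = 13118 - -2576 = 13118 + 2576 = 15694$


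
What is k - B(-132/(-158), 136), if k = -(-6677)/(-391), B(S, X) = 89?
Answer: -41476/391 ≈ -106.08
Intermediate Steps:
k = -6677/391 (k = -(-6677)*(-1)/391 = -11*607/391 = -6677/391 ≈ -17.077)
k - B(-132/(-158), 136) = -6677/391 - 1*89 = -6677/391 - 89 = -41476/391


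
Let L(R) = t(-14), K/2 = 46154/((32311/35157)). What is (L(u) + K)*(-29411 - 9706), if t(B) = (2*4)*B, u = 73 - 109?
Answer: -126803760898308/32311 ≈ -3.9245e+9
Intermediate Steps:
u = -36
t(B) = 8*B
K = 3245272356/32311 (K = 2*(46154/((32311/35157))) = 2*(46154/((32311*(1/35157)))) = 2*(46154/(32311/35157)) = 2*(46154*(35157/32311)) = 2*(1622636178/32311) = 3245272356/32311 ≈ 1.0044e+5)
L(R) = -112 (L(R) = 8*(-14) = -112)
(L(u) + K)*(-29411 - 9706) = (-112 + 3245272356/32311)*(-29411 - 9706) = (3241653524/32311)*(-39117) = -126803760898308/32311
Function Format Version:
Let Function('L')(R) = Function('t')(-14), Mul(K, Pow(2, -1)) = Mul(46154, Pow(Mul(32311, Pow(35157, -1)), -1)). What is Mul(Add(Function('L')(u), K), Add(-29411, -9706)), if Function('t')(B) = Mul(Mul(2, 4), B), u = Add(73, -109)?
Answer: Rational(-126803760898308, 32311) ≈ -3.9245e+9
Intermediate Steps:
u = -36
Function('t')(B) = Mul(8, B)
K = Rational(3245272356, 32311) (K = Mul(2, Mul(46154, Pow(Mul(32311, Pow(35157, -1)), -1))) = Mul(2, Mul(46154, Pow(Mul(32311, Rational(1, 35157)), -1))) = Mul(2, Mul(46154, Pow(Rational(32311, 35157), -1))) = Mul(2, Mul(46154, Rational(35157, 32311))) = Mul(2, Rational(1622636178, 32311)) = Rational(3245272356, 32311) ≈ 1.0044e+5)
Function('L')(R) = -112 (Function('L')(R) = Mul(8, -14) = -112)
Mul(Add(Function('L')(u), K), Add(-29411, -9706)) = Mul(Add(-112, Rational(3245272356, 32311)), Add(-29411, -9706)) = Mul(Rational(3241653524, 32311), -39117) = Rational(-126803760898308, 32311)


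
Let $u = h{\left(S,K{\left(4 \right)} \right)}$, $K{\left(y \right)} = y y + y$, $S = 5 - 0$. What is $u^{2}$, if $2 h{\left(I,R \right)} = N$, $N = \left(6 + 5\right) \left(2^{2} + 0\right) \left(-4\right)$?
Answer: $7744$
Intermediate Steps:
$S = 5$ ($S = 5 + 0 = 5$)
$K{\left(y \right)} = y + y^{2}$ ($K{\left(y \right)} = y^{2} + y = y + y^{2}$)
$N = -176$ ($N = 11 \left(4 + 0\right) \left(-4\right) = 11 \cdot 4 \left(-4\right) = 11 \left(-16\right) = -176$)
$h{\left(I,R \right)} = -88$ ($h{\left(I,R \right)} = \frac{1}{2} \left(-176\right) = -88$)
$u = -88$
$u^{2} = \left(-88\right)^{2} = 7744$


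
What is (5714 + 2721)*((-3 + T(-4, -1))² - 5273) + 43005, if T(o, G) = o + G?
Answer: -43894910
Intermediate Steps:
T(o, G) = G + o
(5714 + 2721)*((-3 + T(-4, -1))² - 5273) + 43005 = (5714 + 2721)*((-3 + (-1 - 4))² - 5273) + 43005 = 8435*((-3 - 5)² - 5273) + 43005 = 8435*((-8)² - 5273) + 43005 = 8435*(64 - 5273) + 43005 = 8435*(-5209) + 43005 = -43937915 + 43005 = -43894910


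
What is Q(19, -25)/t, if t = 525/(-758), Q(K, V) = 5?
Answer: -758/105 ≈ -7.2190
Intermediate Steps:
t = -525/758 (t = 525*(-1/758) = -525/758 ≈ -0.69261)
Q(19, -25)/t = 5/(-525/758) = 5*(-758/525) = -758/105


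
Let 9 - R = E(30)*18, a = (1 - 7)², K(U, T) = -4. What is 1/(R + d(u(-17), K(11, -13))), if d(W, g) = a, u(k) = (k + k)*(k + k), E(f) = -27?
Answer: 1/531 ≈ 0.0018832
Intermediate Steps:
u(k) = 4*k² (u(k) = (2*k)*(2*k) = 4*k²)
a = 36 (a = (-6)² = 36)
d(W, g) = 36
R = 495 (R = 9 - (-27)*18 = 9 - 1*(-486) = 9 + 486 = 495)
1/(R + d(u(-17), K(11, -13))) = 1/(495 + 36) = 1/531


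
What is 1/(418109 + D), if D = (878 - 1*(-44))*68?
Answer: 1/480805 ≈ 2.0798e-6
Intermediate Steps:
D = 62696 (D = (878 + 44)*68 = 922*68 = 62696)
1/(418109 + D) = 1/(418109 + 62696) = 1/480805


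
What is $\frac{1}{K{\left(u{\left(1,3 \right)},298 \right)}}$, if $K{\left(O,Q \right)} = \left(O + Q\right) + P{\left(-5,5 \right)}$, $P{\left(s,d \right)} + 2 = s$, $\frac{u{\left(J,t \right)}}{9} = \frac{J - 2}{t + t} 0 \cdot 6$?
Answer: $\frac{1}{291} \approx 0.0034364$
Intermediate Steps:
$u{\left(J,t \right)} = 0$ ($u{\left(J,t \right)} = 9 \frac{J - 2}{t + t} 0 \cdot 6 = 9 \frac{-2 + J}{2 t} 0 \cdot 6 = 9 \cdot 0 \cdot 6 = 9 \cdot 0 = 0$)
$P{\left(s,d \right)} = -2 + s$
$K{\left(O,Q \right)} = -7 + O + Q$ ($K{\left(O,Q \right)} = \left(O + Q\right) - 7 = -7 + O + Q$)
$\frac{1}{K{\left(u{\left(1,3 \right)},298 \right)}} = \frac{1}{-7 + 0 + 298} = \frac{1}{291}$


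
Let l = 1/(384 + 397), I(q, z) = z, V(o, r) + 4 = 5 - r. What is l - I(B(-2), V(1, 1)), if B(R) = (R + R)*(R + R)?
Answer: 1/781 ≈ 0.0012804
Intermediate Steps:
V(o, r) = 1 - r (V(o, r) = -4 + (5 - r) = 1 - r)
B(R) = 4*R² (B(R) = (2*R)*(2*R) = 4*R²)
l = 1/781 ≈ 0.0012804
l - I(B(-2), V(1, 1)) = 1/781 - (1 - 1*1) = 1/781 - (1 - 1) = 1/781 - 1*0 = 1/781 + 0 = 1/781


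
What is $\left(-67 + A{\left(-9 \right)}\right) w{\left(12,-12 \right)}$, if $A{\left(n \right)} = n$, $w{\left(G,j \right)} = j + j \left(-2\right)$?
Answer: $-912$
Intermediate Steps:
$w{\left(G,j \right)} = - j$ ($w{\left(G,j \right)} = j - 2 j = - j$)
$\left(-67 + A{\left(-9 \right)}\right) w{\left(12,-12 \right)} = \left(-67 - 9\right) \left(\left(-1\right) \left(-12\right)\right) = \left(-76\right) 12 = -912$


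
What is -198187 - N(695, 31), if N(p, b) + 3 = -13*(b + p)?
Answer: -188746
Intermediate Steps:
N(p, b) = -3 - 13*b - 13*p (N(p, b) = -3 - 13*(b + p) = -3 + (-13*b - 13*p) = -3 - 13*b - 13*p)
-198187 - N(695, 31) = -198187 - (-3 - 13*31 - 13*695) = -198187 - (-3 - 403 - 9035) = -198187 - 1*(-9441) = -198187 + 9441 = -188746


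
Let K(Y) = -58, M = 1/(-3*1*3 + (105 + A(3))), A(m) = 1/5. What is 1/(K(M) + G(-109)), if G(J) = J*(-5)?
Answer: 1/487 ≈ 0.0020534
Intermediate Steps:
A(m) = ⅕
M = 5/481 (M = 1/(-3*1*3 + (105 + ⅕)) = 1/(-3*3 + 526/5) = 1/(-9 + 526/5) = 1/(481/5) = 5/481 ≈ 0.010395)
G(J) = -5*J
1/(K(M) + G(-109)) = 1/(-58 - 5*(-109)) = 1/(-58 + 545) = 1/487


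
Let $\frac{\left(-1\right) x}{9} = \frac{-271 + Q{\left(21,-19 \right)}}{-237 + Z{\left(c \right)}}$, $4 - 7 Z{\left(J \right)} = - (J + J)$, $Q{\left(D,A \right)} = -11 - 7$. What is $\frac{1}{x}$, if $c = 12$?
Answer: $- \frac{233}{2601} \approx -0.089581$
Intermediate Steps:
$Q{\left(D,A \right)} = -18$ ($Q{\left(D,A \right)} = -11 - 7 = -18$)
$Z{\left(J \right)} = \frac{4}{7} + \frac{2 J}{7}$ ($Z{\left(J \right)} = \frac{4}{7} - \frac{\left(-1\right) \left(J + J\right)}{7} = \frac{4}{7} - \frac{\left(-1\right) 2 J}{7} = \frac{4}{7} - \frac{\left(-2\right) J}{7} = \frac{4}{7} + \frac{2 J}{7}$)
$x = - \frac{2601}{233}$ ($x = - 9 \frac{-271 - 18}{-237 + \left(\frac{4}{7} + \frac{2}{7} \cdot 12\right)} = - 9 \left(- \frac{289}{-237 + \left(\frac{4}{7} + \frac{24}{7}\right)}\right) = - 9 \left(- \frac{289}{-237 + 4}\right) = - 9 \left(- \frac{289}{-233}\right) = - 9 \left(\left(-289\right) \left(- \frac{1}{233}\right)\right) = \left(-9\right) \frac{289}{233} = - \frac{2601}{233} \approx -11.163$)
$\frac{1}{x} = \frac{1}{- \frac{2601}{233}} = - \frac{233}{2601}$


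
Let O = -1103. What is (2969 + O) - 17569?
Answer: -15703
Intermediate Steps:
(2969 + O) - 17569 = (2969 - 1103) - 17569 = 1866 - 17569 = -15703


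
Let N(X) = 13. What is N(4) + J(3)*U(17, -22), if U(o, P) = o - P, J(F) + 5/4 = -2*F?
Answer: -1079/4 ≈ -269.75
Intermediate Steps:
J(F) = -5/4 - 2*F
N(4) + J(3)*U(17, -22) = 13 + (-5/4 - 2*3)*(17 - 1*(-22)) = 13 + (-5/4 - 6)*(17 + 22) = 13 - 29/4*39 = 13 - 1131/4 = -1079/4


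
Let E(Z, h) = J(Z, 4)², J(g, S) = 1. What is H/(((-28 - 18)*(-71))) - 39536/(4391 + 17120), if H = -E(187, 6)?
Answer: -18449441/10036418 ≈ -1.8382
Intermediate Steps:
E(Z, h) = 1 (E(Z, h) = 1² = 1)
H = -1 (H = -1*1 = -1)
H/(((-28 - 18)*(-71))) - 39536/(4391 + 17120) = -1/((-28 - 18)*(-71)) - 39536/(4391 + 17120) = -1/((-46*(-71))) - 39536/21511 = -1/3266 - 39536*1/21511 = -1*1/3266 - 5648/3073 = -1/3266 - 5648/3073 = -18449441/10036418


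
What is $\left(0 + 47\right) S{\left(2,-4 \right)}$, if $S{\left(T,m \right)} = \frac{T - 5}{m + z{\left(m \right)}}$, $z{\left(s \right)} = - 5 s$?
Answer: $- \frac{141}{16} \approx -8.8125$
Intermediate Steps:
$S{\left(T,m \right)} = - \frac{-5 + T}{4 m}$ ($S{\left(T,m \right)} = \frac{T - 5}{m - 5 m} = \frac{-5 + T}{\left(-4\right) m} = \left(-5 + T\right) \left(- \frac{1}{4 m}\right) = - \frac{-5 + T}{4 m}$)
$\left(0 + 47\right) S{\left(2,-4 \right)} = \left(0 + 47\right) \frac{5 - 2}{4 \left(-4\right)} = 47 \cdot \frac{1}{4} \left(- \frac{1}{4}\right) \left(5 - 2\right) = 47 \cdot \frac{1}{4} \left(- \frac{1}{4}\right) 3 = 47 \left(- \frac{3}{16}\right) = - \frac{141}{16}$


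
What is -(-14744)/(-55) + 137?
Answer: -7209/55 ≈ -131.07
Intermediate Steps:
-(-14744)/(-55) + 137 = -(-14744)*(-1)/55 + 137 = -152*97/55 + 137 = -14744/55 + 137 = -7209/55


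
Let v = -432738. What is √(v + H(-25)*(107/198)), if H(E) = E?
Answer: I*√1885065578/66 ≈ 657.84*I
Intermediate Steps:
√(v + H(-25)*(107/198)) = √(-432738 - 2675/198) = √(-85684799/198) = I*√1885065578/66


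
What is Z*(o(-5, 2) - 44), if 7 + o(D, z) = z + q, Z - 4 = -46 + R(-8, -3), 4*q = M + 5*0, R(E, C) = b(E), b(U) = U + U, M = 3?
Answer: 5597/2 ≈ 2798.5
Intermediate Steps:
b(U) = 2*U
R(E, C) = 2*E
q = ¾ (q = (3 + 5*0)/4 = (3 + 0)/4 = (¼)*3 = ¾ ≈ 0.75000)
Z = -58 (Z = 4 + (-46 + 2*(-8)) = 4 + (-46 - 16) = 4 - 62 = -58)
o(D, z) = -25/4 + z (o(D, z) = -7 + (z + ¾) = -7 + (¾ + z) = -25/4 + z)
Z*(o(-5, 2) - 44) = -58*((-25/4 + 2) - 44) = -58*(-17/4 - 44) = -58*(-193/4) = 5597/2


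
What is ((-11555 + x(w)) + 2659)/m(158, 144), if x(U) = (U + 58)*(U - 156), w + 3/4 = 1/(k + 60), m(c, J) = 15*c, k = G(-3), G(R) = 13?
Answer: -1523778551/202075680 ≈ -7.5406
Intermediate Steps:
k = 13
w = -215/292 (w = -¾ + 1/(13 + 60) = -¾ + 1/73 = -215/292 ≈ -0.73630)
x(U) = (-156 + U)*(58 + U) (x(U) = (58 + U)*(-156 + U) = (-156 + U)*(58 + U))
((-11555 + x(w)) + 2659)/m(158, 144) = ((-11555 + (-9048 + (-215/292)² - 98*(-215/292))) + 2659)/((15*158)) = ((-11555 + (-9048 + 46225/85264 + 10535/146)) + 2659)/2370 = ((-11555 - 765270007/85264) + 2659)*(1/2370) = (-1750495527/85264 + 2659)*(1/2370) = -1523778551/85264*1/2370 = -1523778551/202075680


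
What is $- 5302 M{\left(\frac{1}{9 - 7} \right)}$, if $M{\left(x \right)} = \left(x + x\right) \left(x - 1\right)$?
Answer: $2651$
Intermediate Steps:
$M{\left(x \right)} = 2 x \left(-1 + x\right)$
$- 5302 M{\left(\frac{1}{9 - 7} \right)} = - 5302 \frac{2 \left(-1 + \frac{1}{9 - 7}\right)}{9 - 7} = - 5302 \frac{2 \left(-1 + \frac{1}{2}\right)}{2} = - 5302 \cdot 2 \cdot \frac{1}{2} \left(-1 + \frac{1}{2}\right) = - 5302 \cdot 2 \cdot \frac{1}{2} \left(- \frac{1}{2}\right) = \left(-5302\right) \left(- \frac{1}{2}\right) = 2651$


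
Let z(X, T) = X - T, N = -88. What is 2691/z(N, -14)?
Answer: -2691/74 ≈ -36.365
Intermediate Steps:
2691/z(N, -14) = 2691/(-88 - 1*(-14)) = 2691/(-88 + 14) = 2691/(-74) = 2691*(-1/74) = -2691/74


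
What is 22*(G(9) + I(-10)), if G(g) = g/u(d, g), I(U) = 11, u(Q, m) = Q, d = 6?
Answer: 275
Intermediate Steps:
G(g) = g/6
22*(G(9) + I(-10)) = 22*((1/6)*9 + 11) = 22*(3/2 + 11) = 22*(25/2) = 275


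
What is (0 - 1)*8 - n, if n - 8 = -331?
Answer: 315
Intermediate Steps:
n = -323 (n = 8 - 331 = -323)
(0 - 1)*8 - n = (0 - 1)*8 - 1*(-323) = -1*8 + 323 = -8 + 323 = 315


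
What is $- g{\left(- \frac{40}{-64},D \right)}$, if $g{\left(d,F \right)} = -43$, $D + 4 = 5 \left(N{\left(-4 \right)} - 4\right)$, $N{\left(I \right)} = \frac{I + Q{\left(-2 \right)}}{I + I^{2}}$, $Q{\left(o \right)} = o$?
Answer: $43$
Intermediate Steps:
$N{\left(I \right)} = \frac{-2 + I}{I + I^{2}}$ ($N{\left(I \right)} = \frac{I - 2}{I + I^{2}} = \frac{-2 + I}{I + I^{2}}$)
$D = - \frac{53}{2}$ ($D = -4 + 5 \left(\frac{-2 - 4}{\left(-4\right) \left(1 - 4\right)} - 4\right) = -4 + 5 \left(\left(- \frac{1}{4}\right) \frac{1}{-3} \left(-6\right) - 4\right) = -4 + 5 \left(\left(- \frac{1}{4}\right) \left(- \frac{1}{3}\right) \left(-6\right) - 4\right) = -4 + 5 \left(- \frac{1}{2} - 4\right) = -4 + 5 \left(- \frac{9}{2}\right) = -4 - \frac{45}{2} = - \frac{53}{2} \approx -26.5$)
$- g{\left(- \frac{40}{-64},D \right)} = \left(-1\right) \left(-43\right) = 43$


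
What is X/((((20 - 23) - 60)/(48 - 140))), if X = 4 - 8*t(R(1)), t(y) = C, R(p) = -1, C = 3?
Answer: -1840/63 ≈ -29.206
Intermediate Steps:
t(y) = 3
X = -20 (X = 4 - 8*3 = 4 - 24 = -20)
X/((((20 - 23) - 60)/(48 - 140))) = -20*(48 - 140)/((20 - 23) - 60) = -20*(-92/(-3 - 60)) = -20/((-63*(-1/92))) = -20/63/92 = -20*92/63 = -1840/63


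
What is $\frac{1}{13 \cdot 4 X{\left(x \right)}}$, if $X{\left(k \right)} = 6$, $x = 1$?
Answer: $\frac{1}{312} \approx 0.0032051$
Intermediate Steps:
$\frac{1}{13 \cdot 4 X{\left(x \right)}} = \frac{1}{13 \cdot 4 \cdot 6} = \frac{1}{52 \cdot 6} = \frac{1}{312}$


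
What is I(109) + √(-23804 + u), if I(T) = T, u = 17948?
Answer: 109 + 4*I*√366 ≈ 109.0 + 76.525*I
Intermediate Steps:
I(109) + √(-23804 + u) = 109 + √(-23804 + 17948) = 109 + √(-5856) = 109 + 4*I*√366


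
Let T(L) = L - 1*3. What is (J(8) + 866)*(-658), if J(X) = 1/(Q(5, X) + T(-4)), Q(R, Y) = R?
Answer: -569499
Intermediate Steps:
T(L) = -3 + L (T(L) = L - 3 = -3 + L)
J(X) = -½ (J(X) = 1/(5 + (-3 - 4)) = 1/(5 - 7) = 1/(-2) = -½)
(J(8) + 866)*(-658) = (-½ + 866)*(-658) = (1731/2)*(-658) = -569499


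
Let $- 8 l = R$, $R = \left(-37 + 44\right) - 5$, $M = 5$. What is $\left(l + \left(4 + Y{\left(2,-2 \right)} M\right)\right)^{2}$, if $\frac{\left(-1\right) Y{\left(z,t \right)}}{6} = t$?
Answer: $\frac{65025}{16} \approx 4064.1$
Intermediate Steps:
$Y{\left(z,t \right)} = - 6 t$
$R = 2$ ($R = 7 - 5 = 2$)
$l = - \frac{1}{4}$ ($l = \left(- \frac{1}{8}\right) 2 = - \frac{1}{4} \approx -0.25$)
$\left(l + \left(4 + Y{\left(2,-2 \right)} M\right)\right)^{2} = \left(- \frac{1}{4} + \left(4 + \left(-6\right) \left(-2\right) 5\right)\right)^{2} = \left(- \frac{1}{4} + \left(4 + 12 \cdot 5\right)\right)^{2} = \left(- \frac{1}{4} + \left(4 + 60\right)\right)^{2} = \left(- \frac{1}{4} + 64\right)^{2} = \left(\frac{255}{4}\right)^{2} = \frac{65025}{16}$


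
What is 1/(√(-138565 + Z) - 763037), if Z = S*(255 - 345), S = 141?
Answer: -763037/582225614624 - 13*I*√895/582225614624 ≈ -1.3106e-6 - 6.6798e-10*I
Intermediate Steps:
Z = -12690 (Z = 141*(255 - 345) = 141*(-90) = -12690)
1/(√(-138565 + Z) - 763037) = 1/(√(-138565 - 12690) - 763037) = 1/(√(-151255) - 763037) = 1/(13*I*√895 - 763037) = 1/(-763037 + 13*I*√895)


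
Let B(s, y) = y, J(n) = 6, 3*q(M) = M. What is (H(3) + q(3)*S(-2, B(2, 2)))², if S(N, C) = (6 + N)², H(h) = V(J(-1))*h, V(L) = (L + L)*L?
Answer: 53824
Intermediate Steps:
q(M) = M/3
V(L) = 2*L² (V(L) = (2*L)*L = 2*L²)
H(h) = 72*h (H(h) = (2*6²)*h = (2*36)*h = 72*h)
(H(3) + q(3)*S(-2, B(2, 2)))² = (72*3 + ((⅓)*3)*(6 - 2)²)² = (216 + 1*4²)² = (216 + 1*16)² = (216 + 16)² = 232² = 53824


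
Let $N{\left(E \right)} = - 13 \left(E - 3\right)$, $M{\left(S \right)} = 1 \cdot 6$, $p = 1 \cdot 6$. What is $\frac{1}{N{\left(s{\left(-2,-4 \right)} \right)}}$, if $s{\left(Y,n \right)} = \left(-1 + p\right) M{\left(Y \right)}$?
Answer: $- \frac{1}{351} \approx -0.002849$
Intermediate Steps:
$p = 6$
$M{\left(S \right)} = 6$
$s{\left(Y,n \right)} = 30$ ($s{\left(Y,n \right)} = \left(-1 + 6\right) 6 = 5 \cdot 6 = 30$)
$N{\left(E \right)} = 39 - 13 E$ ($N{\left(E \right)} = - 13 \left(-3 + E\right) = 39 - 13 E$)
$\frac{1}{N{\left(s{\left(-2,-4 \right)} \right)}} = \frac{1}{39 - 390} = \frac{1}{-351} = - \frac{1}{351}$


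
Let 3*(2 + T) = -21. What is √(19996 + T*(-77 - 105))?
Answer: √21634 ≈ 147.08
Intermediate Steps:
T = -9 (T = -2 + (⅓)*(-21) = -2 - 7 = -9)
√(19996 + T*(-77 - 105)) = √(19996 - 9*(-77 - 105)) = √(19996 - 9*(-182)) = √(19996 + 1638) = √21634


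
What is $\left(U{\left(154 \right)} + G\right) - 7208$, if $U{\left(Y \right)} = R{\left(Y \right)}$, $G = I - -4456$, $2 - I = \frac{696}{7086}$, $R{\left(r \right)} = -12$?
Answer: $- \frac{3262038}{1181} \approx -2762.1$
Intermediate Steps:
$I = \frac{2246}{1181}$ ($I = 2 - \frac{696}{7086} = 2 - 696 \cdot \frac{1}{7086} = 2 - \frac{116}{1181} = \frac{2246}{1181} \approx 1.9018$)
$G = \frac{5264782}{1181}$ ($G = \frac{2246}{1181} - -4456 = \frac{2246}{1181} + 4456 = \frac{5264782}{1181} \approx 4457.9$)
$U{\left(Y \right)} = -12$
$\left(U{\left(154 \right)} + G\right) - 7208 = \left(-12 + \frac{5264782}{1181}\right) - 7208 = \frac{5250610}{1181} - 7208 = - \frac{3262038}{1181}$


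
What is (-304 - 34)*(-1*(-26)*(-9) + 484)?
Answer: -84500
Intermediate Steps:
(-304 - 34)*(-1*(-26)*(-9) + 484) = -338*(26*(-9) + 484) = -338*(-234 + 484) = -338*250 = -84500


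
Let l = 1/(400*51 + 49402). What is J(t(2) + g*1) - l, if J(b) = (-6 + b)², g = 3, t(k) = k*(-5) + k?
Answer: 8446041/69802 ≈ 121.00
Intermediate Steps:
t(k) = -4*k (t(k) = -5*k + k = -4*k)
l = 1/69802 (l = 1/(20400 + 49402) = 1/69802 ≈ 1.4326e-5)
J(t(2) + g*1) - l = (-6 + (-4*2 + 3*1))² - 1*1/69802 = (-6 + (-8 + 3))² - 1/69802 = (-6 - 5)² - 1/69802 = (-11)² - 1/69802 = 121 - 1/69802 = 8446041/69802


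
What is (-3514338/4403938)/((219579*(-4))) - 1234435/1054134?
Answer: -397904301666496349/339786848687996556 ≈ -1.1710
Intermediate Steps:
(-3514338/4403938)/((219579*(-4))) - 1234435/1054134 = -3514338*1/4403938/(-878316) - 1234435*1/1054134 = -1757169/2201969*(-1/878316) - 1234435/1054134 = 585723/644674868068 - 1234435/1054134 = -397904301666496349/339786848687996556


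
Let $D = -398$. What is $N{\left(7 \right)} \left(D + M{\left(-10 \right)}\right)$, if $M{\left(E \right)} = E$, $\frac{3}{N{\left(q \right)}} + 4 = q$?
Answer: $-408$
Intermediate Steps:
$N{\left(q \right)} = \frac{3}{-4 + q}$
$N{\left(7 \right)} \left(D + M{\left(-10 \right)}\right) = \frac{3}{-4 + 7} \left(-398 - 10\right) = \frac{3}{3} \left(-408\right) = 3 \cdot \frac{1}{3} \left(-408\right) = 1 \left(-408\right) = -408$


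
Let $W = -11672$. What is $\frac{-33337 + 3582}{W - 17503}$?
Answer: $\frac{5951}{5835} \approx 1.0199$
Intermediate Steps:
$\frac{-33337 + 3582}{W - 17503} = \frac{-33337 + 3582}{-11672 - 17503} = - \frac{29755}{-29175} = \left(-29755\right) \left(- \frac{1}{29175}\right) = \frac{5951}{5835}$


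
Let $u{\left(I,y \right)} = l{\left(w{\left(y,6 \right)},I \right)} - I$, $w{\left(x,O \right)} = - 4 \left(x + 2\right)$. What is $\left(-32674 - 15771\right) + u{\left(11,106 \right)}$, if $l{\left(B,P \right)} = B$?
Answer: $-48888$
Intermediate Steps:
$w{\left(x,O \right)} = -8 - 4 x$ ($w{\left(x,O \right)} = - 4 \left(2 + x\right) = -8 - 4 x$)
$u{\left(I,y \right)} = -8 - I - 4 y$ ($u{\left(I,y \right)} = \left(-8 - 4 y\right) - I = -8 - I - 4 y$)
$\left(-32674 - 15771\right) + u{\left(11,106 \right)} = \left(-32674 - 15771\right) - 443 = -48445 - 443 = -48888$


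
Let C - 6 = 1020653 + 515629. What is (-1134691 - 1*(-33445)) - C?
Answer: -2637534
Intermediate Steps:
C = 1536288 (C = 6 + (1020653 + 515629) = 6 + 1536282 = 1536288)
(-1134691 - 1*(-33445)) - C = (-1134691 - 1*(-33445)) - 1*1536288 = (-1134691 + 33445) - 1536288 = -1101246 - 1536288 = -2637534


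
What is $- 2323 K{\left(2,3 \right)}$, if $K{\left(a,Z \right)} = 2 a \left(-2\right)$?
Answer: $18584$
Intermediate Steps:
$K{\left(a,Z \right)} = - 4 a$
$- 2323 K{\left(2,3 \right)} = - 2323 \left(\left(-4\right) 2\right) = \left(-2323\right) \left(-8\right) = 18584$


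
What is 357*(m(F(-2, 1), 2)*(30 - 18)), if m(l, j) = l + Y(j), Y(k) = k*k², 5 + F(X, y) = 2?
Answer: 21420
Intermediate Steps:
F(X, y) = -3 (F(X, y) = -5 + 2 = -3)
Y(k) = k³
m(l, j) = l + j³
357*(m(F(-2, 1), 2)*(30 - 18)) = 357*((-3 + 2³)*(30 - 18)) = 357*((-3 + 8)*12) = 357*(5*12) = 357*60 = 21420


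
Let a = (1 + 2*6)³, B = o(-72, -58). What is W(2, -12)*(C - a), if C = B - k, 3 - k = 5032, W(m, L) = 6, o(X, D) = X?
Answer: 16560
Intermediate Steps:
B = -72
k = -5029 (k = 3 - 1*5032 = 3 - 5032 = -5029)
C = 4957 (C = -72 - 1*(-5029) = -72 + 5029 = 4957)
a = 2197 (a = (1 + 12)³ = 13³ = 2197)
W(2, -12)*(C - a) = 6*(4957 - 1*2197) = 6*(4957 - 2197) = 6*2760 = 16560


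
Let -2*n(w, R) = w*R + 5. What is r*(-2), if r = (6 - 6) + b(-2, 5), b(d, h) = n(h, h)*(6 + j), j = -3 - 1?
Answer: 60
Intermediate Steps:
n(w, R) = -5/2 - R*w/2 (n(w, R) = -(w*R + 5)/2 = -(R*w + 5)/2 = -(5 + R*w)/2 = -5/2 - R*w/2)
j = -4
b(d, h) = -5 - h**2 (b(d, h) = (-5/2 - h*h/2)*(6 - 4) = (-5/2 - h**2/2)*2 = -5 - h**2)
r = -30 (r = (6 - 6) + (-5 - 1*5**2) = 0 + (-5 - 1*25) = 0 + (-5 - 25) = 0 - 30 = -30)
r*(-2) = -30*(-2) = 60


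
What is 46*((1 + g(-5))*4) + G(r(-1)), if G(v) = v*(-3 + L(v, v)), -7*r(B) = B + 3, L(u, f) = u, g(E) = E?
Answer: -36018/49 ≈ -735.06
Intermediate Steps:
r(B) = -3/7 - B/7 (r(B) = -(B + 3)/7 = -(3 + B)/7 = -3/7 - B/7)
G(v) = v*(-3 + v)
46*((1 + g(-5))*4) + G(r(-1)) = 46*((1 - 5)*4) + (-3/7 - 1/7*(-1))*(-3 + (-3/7 - 1/7*(-1))) = 46*(-4*4) + (-3/7 + 1/7)*(-3 + (-3/7 + 1/7)) = 46*(-16) - 2*(-3 - 2/7)/7 = -736 - 2/7*(-23/7) = -736 + 46/49 = -36018/49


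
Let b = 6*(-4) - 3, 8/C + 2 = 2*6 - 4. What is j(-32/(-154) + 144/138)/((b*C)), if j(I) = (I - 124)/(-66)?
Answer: -54347/1051974 ≈ -0.051662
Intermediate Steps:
j(I) = 62/33 - I/66 (j(I) = (-124 + I)*(-1/66) = 62/33 - I/66)
C = 4/3 (C = 8/(-2 + (2*6 - 4)) = 8/(-2 + (12 - 4)) = 8/(-2 + 8) = 8/6 = 8*(⅙) = 4/3 ≈ 1.3333)
b = -27 (b = -24 - 3 = -27)
j(-32/(-154) + 144/138)/((b*C)) = (62/33 - (-32/(-154) + 144/138)/66)/((-27*4/3)) = (62/33 - (-32*(-1/154) + 144*(1/138))/66)/(-36) = (62/33 - (16/77 + 24/23)/66)*(-1/36) = (62/33 - 1/66*2216/1771)*(-1/36) = (62/33 - 1108/58443)*(-1/36) = (108694/58443)*(-1/36) = -54347/1051974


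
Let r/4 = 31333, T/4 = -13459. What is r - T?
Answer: 179168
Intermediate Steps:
T = -53836 (T = 4*(-13459) = -53836)
r = 125332 (r = 4*31333 = 125332)
r - T = 125332 - 1*(-53836) = 125332 + 53836 = 179168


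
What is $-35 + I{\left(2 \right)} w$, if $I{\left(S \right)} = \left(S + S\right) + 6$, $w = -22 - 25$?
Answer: $-505$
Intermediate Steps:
$w = -47$ ($w = -22 - 25 = -47$)
$I{\left(S \right)} = 6 + 2 S$ ($I{\left(S \right)} = 2 S + 6 = 6 + 2 S$)
$-35 + I{\left(2 \right)} w = -35 + \left(6 + 2 \cdot 2\right) \left(-47\right) = -35 + \left(6 + 4\right) \left(-47\right) = -35 + 10 \left(-47\right) = -35 - 470 = -505$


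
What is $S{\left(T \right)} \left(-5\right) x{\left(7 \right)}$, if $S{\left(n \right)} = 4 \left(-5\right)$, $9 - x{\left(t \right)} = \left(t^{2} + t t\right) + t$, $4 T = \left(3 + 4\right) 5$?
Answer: $-9600$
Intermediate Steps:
$T = \frac{35}{4}$ ($T = \frac{\left(3 + 4\right) 5}{4} = \frac{7 \cdot 5}{4} = \frac{1}{4} \cdot 35 = \frac{35}{4} \approx 8.75$)
$x{\left(t \right)} = 9 - t - 2 t^{2}$ ($x{\left(t \right)} = 9 - \left(\left(t^{2} + t t\right) + t\right) = 9 - \left(\left(t^{2} + t^{2}\right) + t\right) = 9 - \left(2 t^{2} + t\right) = 9 - \left(t + 2 t^{2}\right) = 9 - t - 2 t^{2}$)
$S{\left(n \right)} = -20$
$S{\left(T \right)} \left(-5\right) x{\left(7 \right)} = \left(-20\right) \left(-5\right) \left(9 - 7 - 2 \cdot 7^{2}\right) = 100 \left(9 - 7 - 98\right) = 100 \left(-96\right) = -9600$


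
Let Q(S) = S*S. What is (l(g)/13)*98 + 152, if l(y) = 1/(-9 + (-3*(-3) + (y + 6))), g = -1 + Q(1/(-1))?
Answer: 5977/39 ≈ 153.26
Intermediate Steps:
Q(S) = S²
g = 0 (g = -1 + (1/(-1))² = -1 + (1*(-1))² = -1 + (-1)² = -1 + 1 = 0)
l(y) = 1/(6 + y) (l(y) = 1/(-9 + (9 + (6 + y))) = 1/(-9 + (15 + y)) = 1/(6 + y))
(l(g)/13)*98 + 152 = (1/((6 + 0)*13))*98 + 152 = ((1/13)/6)*98 + 152 = ((⅙)*(1/13))*98 + 152 = (1/78)*98 + 152 = 49/39 + 152 = 5977/39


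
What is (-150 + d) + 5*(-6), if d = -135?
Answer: -315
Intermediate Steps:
(-150 + d) + 5*(-6) = (-150 - 135) + 5*(-6) = -285 - 30 = -315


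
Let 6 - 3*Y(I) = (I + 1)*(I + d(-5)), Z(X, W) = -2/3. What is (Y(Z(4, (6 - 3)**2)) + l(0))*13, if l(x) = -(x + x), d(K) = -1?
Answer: 767/27 ≈ 28.407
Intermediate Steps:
Z(X, W) = -2/3 (Z(X, W) = -2*1/3 = -2/3)
l(x) = -2*x
Y(I) = 2 - (1 + I)*(-1 + I)/3 (Y(I) = 2 - (I + 1)*(I - 1)/3 = 2 - (1 + I)*(-1 + I)/3)
(Y(Z(4, (6 - 3)**2)) + l(0))*13 = ((7/3 - (-2/3)**2/3) - 2*0)*13 = ((7/3 - 1/3*4/9) + 0)*13 = ((7/3 - 4/27) + 0)*13 = (59/27 + 0)*13 = (59/27)*13 = 767/27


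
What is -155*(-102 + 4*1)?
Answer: 15190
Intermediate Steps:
-155*(-102 + 4*1) = -155*(-102 + 4) = -155*(-98) = 15190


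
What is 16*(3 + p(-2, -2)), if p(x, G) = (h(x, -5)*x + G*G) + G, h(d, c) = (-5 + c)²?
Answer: -3120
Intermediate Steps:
p(x, G) = G + G² + 100*x (p(x, G) = ((-5 - 5)²*x + G*G) + G = ((-10)²*x + G²) + G = (100*x + G²) + G = (G² + 100*x) + G = G + G² + 100*x)
16*(3 + p(-2, -2)) = 16*(3 + (-2 + (-2)² + 100*(-2))) = 16*(3 + (-2 + 4 - 200)) = 16*(3 - 198) = 16*(-195) = -3120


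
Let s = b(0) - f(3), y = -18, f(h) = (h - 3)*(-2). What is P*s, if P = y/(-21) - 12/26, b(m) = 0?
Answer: 0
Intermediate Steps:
f(h) = 6 - 2*h (f(h) = (-3 + h)*(-2) = 6 - 2*h)
s = 0 (s = 0 - (6 - 2*3) = 0 - (6 - 6) = 0 - 1*0 = 0 + 0 = 0)
P = 36/91 (P = -18/(-21) - 12/26 = -18*(-1/21) - 12*1/26 = 6/7 - 6/13 = 36/91 ≈ 0.39560)
P*s = (36/91)*0 = 0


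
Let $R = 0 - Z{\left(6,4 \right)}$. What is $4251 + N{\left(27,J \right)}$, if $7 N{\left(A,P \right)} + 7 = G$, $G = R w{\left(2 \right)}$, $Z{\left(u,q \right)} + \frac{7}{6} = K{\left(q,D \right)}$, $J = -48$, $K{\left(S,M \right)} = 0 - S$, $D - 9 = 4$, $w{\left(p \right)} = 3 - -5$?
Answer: $\frac{89374}{21} \approx 4255.9$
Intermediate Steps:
$w{\left(p \right)} = 8$ ($w{\left(p \right)} = 3 + 5 = 8$)
$D = 13$ ($D = 9 + 4 = 13$)
$K{\left(S,M \right)} = - S$
$Z{\left(u,q \right)} = - \frac{7}{6} - q$
$R = \frac{31}{6}$ ($R = 0 - \left(- \frac{7}{6} - 4\right) = 0 - - \frac{31}{6} = 0 + \frac{31}{6} = \frac{31}{6} \approx 5.1667$)
$G = \frac{124}{3}$ ($G = \frac{31}{6} \cdot 8 = \frac{124}{3} \approx 41.333$)
$N{\left(A,P \right)} = \frac{103}{21}$ ($N{\left(A,P \right)} = -1 + \frac{1}{7} \cdot \frac{124}{3} = -1 + \frac{124}{21} = \frac{103}{21}$)
$4251 + N{\left(27,J \right)} = 4251 + \frac{103}{21} = \frac{89374}{21}$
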